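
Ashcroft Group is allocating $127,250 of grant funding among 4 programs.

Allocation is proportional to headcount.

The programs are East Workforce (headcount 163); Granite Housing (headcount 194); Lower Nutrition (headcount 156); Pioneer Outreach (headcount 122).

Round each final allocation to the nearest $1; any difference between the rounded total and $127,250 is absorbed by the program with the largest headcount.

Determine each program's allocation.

Headcount total: 635.
Unrounded shares: East Workforce 163/635 × $127,250 = 32,664.17; Granite Housing 194/635 × $127,250 = 38,876.38; Lower Nutrition 156/635 × $127,250 = 31,261.42; Pioneer Outreach 122/635 × $127,250 = 24,448.03.
After rounding ($1): East Workforce $32,664; Granite Housing $38,876; Lower Nutrition $31,261; Pioneer Outreach $24,448. Sum = $127,249.
Difference $127,250 − $127,249 = +$1 applied to largest headcount (Granite Housing): Granite Housing becomes $38,877.

East Workforce: $32,664 · Granite Housing: $38,877 · Lower Nutrition: $31,261 · Pioneer Outreach: $24,448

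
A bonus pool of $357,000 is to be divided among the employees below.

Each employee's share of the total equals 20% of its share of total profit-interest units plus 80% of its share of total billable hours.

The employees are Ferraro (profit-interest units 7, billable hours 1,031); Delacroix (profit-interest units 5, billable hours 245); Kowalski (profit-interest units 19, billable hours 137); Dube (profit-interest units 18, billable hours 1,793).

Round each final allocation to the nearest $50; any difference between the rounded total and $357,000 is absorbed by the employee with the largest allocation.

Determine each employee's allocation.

Profit-interest units total 49; billable hours total 3,206.
Composite weights (20% profit-interest units + 80% billable hours): Ferraro 0.2858; Delacroix 0.0815; Kowalski 0.1117; Dube 0.5209.
Pro-rata amounts: Ferraro 102,044.54; Delacroix 29,111.04; Kowalski 39,890.08; Dube 185,954.34.
After rounding ($50): Ferraro $102,050; Delacroix $29,100; Kowalski $39,900; Dube $185,950. Sum = $357,000.
Rounded total matches; no reconciliation needed.

Ferraro: $102,050 · Delacroix: $29,100 · Kowalski: $39,900 · Dube: $185,950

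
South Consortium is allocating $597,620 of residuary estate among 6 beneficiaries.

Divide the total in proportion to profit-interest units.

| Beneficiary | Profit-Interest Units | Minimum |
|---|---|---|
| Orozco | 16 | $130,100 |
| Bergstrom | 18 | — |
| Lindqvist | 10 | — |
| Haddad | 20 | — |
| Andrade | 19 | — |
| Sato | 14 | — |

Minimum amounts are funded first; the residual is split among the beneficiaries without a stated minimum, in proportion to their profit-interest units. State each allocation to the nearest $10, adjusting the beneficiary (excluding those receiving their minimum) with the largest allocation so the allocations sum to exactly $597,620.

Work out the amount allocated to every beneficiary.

Orozco: $130,100 · Bergstrom: $103,890 · Lindqvist: $57,720 · Haddad: $115,430 · Andrade: $109,670 · Sato: $80,810

Minimums first: Orozco $130,100. Balance $467,520.
Balance split over remaining profit-interest units 81: Bergstrom 103,893.33 → $103,890; Lindqvist 57,718.52 → $57,720; Haddad 115,437.04 → $115,440; Andrade 109,665.19 → $109,670; Sato 80,805.93 → $80,810.
Rounding difference −$10 applied to Haddad → $115,430.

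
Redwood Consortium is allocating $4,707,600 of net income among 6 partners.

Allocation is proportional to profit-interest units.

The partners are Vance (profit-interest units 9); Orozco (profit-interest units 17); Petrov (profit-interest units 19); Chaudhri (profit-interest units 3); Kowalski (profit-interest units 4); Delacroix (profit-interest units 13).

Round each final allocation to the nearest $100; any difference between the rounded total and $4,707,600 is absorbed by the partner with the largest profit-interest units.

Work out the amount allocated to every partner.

Vance: $651,800; Orozco: $1,231,200; Petrov: $1,376,100; Chaudhri: $217,300; Kowalski: $289,700; Delacroix: $941,500

Total profit-interest units = 9 + 17 + 19 + 3 + 4 + 13 = 65.
Raw shares: Vance 651,821.54; Orozco 1,231,218.46; Petrov 1,376,067.69; Chaudhri 217,273.85; Kowalski 289,698.46; Delacroix 941,520.00.
At nearest $100: Vance $651,800; Orozco $1,231,200; Petrov $1,376,100; Chaudhri $217,300; Kowalski $289,700; Delacroix $941,500. Sum = $4,707,600.
No rounding difference to absorb.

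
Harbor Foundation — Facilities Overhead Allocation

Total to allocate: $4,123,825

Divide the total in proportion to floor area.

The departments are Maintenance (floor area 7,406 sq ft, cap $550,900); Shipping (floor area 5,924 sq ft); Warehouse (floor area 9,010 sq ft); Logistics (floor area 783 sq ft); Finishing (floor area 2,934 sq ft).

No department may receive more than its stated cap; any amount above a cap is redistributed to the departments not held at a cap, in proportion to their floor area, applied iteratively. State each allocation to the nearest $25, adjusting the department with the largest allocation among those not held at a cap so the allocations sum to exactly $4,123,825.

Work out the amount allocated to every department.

Sum of floor area: 26,057.
Pro-rata shares before constraints: Maintenance 1,172,086.12; Shipping 937,542.28; Warehouse 1,425,937.88; Logistics 123,918.91; Finishing 464,339.81.
Held at cap: Maintenance ($550,900); balance $3,572,925 reallocated over remaining floor area 18,651.
Redistributed shares: Shipping 1,134,845.73 → $1,134,850; Warehouse 1,726,022.96 → $1,726,025; Logistics 149,997.33 → $150,000; Finishing 562,058.98 → $562,050.

Maintenance: $550,900; Shipping: $1,134,850; Warehouse: $1,726,025; Logistics: $150,000; Finishing: $562,050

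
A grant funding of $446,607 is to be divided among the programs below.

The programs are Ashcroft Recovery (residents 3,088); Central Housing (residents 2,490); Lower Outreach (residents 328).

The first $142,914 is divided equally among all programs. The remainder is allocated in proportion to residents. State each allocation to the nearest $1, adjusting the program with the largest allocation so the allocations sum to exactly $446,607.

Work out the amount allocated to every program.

Ashcroft Recovery: $206,426 | Central Housing: $175,677 | Lower Outreach: $64,504

First tranche $142,914 split equally: $47,638 each.
Remainder $303,693 by residents (total 5,906): Ashcroft Recovery 158,788.35 → $158,788; Central Housing 128,038.53 → $128,039; Lower Outreach 16,866.12 → $16,866.
Totals: Ashcroft Recovery $47,638 + $158,788 = $206,426; Central Housing $47,638 + $128,039 = $175,677; Lower Outreach $47,638 + $16,866 = $64,504.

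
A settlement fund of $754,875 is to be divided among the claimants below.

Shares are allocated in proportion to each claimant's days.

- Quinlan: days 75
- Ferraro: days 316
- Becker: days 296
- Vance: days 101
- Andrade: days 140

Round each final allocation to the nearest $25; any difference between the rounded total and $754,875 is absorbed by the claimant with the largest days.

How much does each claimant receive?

Quinlan: $61,000 · Ferraro: $257,075 · Becker: $240,775 · Vance: $82,150 · Andrade: $113,875

Sum of days: 75 + 316 + 296 + 101 + 140 = 928.
Raw shares: Quinlan 61,008.22; Ferraro 257,047.95; Becker 240,779.09; Vance 82,157.73; Andrade 113,882.00.
After rounding ($25): Quinlan $61,000; Ferraro $257,050; Becker $240,775; Vance $82,150; Andrade $113,875. Sum = $754,850.
Difference $754,875 − $754,850 = +$25 applied to largest days (Ferraro): Ferraro becomes $257,075.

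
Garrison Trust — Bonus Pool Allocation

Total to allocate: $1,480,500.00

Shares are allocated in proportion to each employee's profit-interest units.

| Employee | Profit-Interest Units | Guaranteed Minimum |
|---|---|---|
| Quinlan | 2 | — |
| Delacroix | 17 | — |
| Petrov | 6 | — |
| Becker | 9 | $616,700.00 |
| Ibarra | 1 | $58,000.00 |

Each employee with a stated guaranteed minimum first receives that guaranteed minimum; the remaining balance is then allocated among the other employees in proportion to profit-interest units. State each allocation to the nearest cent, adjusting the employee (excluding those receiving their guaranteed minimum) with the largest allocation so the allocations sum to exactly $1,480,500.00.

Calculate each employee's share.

Guaranteed amounts: Becker $616,700.00; Ibarra $58,000.00. Remaining pool $805,800.00.
Remaining pool split over remaining profit-interest units 25: Quinlan 64,464.0000 → $64,464.00; Delacroix 547,944.0000 → $547,944.00; Petrov 193,392.0000 → $193,392.00.

Quinlan: $64,464.00 | Delacroix: $547,944.00 | Petrov: $193,392.00 | Becker: $616,700.00 | Ibarra: $58,000.00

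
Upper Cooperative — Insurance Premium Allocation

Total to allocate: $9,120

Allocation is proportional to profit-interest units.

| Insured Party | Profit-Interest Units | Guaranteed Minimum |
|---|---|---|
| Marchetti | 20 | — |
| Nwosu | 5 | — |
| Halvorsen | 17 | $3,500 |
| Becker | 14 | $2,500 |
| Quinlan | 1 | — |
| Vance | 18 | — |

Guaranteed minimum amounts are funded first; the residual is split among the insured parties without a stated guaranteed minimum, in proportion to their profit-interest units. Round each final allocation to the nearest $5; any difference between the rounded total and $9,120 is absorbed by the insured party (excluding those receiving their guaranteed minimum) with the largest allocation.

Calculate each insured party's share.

Marchetti: $1,420 | Nwosu: $355 | Halvorsen: $3,500 | Becker: $2,500 | Quinlan: $70 | Vance: $1,275

Minimums first: Halvorsen $3,500; Becker $2,500. Remaining pool $3,120.
Remaining pool split over remaining profit-interest units 44: Marchetti 1,418.18 → $1,420; Nwosu 354.55 → $355; Quinlan 70.91 → $70; Vance 1,276.36 → $1,275.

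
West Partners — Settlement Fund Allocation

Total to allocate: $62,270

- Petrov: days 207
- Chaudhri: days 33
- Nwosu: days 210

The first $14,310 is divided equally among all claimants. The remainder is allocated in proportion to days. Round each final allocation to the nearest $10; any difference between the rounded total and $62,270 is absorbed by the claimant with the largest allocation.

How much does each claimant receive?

First tranche $14,310 split equally: $4,770 each.
Remainder $47,960 by days (total 450): Petrov 22,061.60 → $22,060; Chaudhri 3,517.07 → $3,520; Nwosu 22,381.33 → $22,380.
Totals: Petrov $4,770 + $22,060 = $26,830; Chaudhri $4,770 + $3,520 = $8,290; Nwosu $4,770 + $22,380 = $27,150.

Petrov: $26,830 | Chaudhri: $8,290 | Nwosu: $27,150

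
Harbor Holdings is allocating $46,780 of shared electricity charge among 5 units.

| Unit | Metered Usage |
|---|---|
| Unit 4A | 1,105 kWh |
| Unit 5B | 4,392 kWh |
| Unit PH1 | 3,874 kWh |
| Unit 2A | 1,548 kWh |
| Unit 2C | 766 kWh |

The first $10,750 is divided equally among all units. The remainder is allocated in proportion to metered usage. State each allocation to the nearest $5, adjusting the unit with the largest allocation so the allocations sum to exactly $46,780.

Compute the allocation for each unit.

First tranche $10,750 split equally: $2,150 each.
Remainder $36,030 by metered usage (total 11,685): Unit 4A 3,407.20 → $3,405; Unit 5B 13,542.47 → $13,540; Unit PH1 11,945.25 → $11,945; Unit 2A 4,773.17 → $4,775; Unit 2C 2,361.92 → $2,360.
Rounding difference +$5 on remainder applied to Unit 5B.
Totals: Unit 4A $2,150 + $3,405 = $5,555; Unit 5B $2,150 + $13,545 = $15,695; Unit PH1 $2,150 + $11,945 = $14,095; Unit 2A $2,150 + $4,775 = $6,925; Unit 2C $2,150 + $2,360 = $4,510.

Unit 4A: $5,555; Unit 5B: $15,695; Unit PH1: $14,095; Unit 2A: $6,925; Unit 2C: $4,510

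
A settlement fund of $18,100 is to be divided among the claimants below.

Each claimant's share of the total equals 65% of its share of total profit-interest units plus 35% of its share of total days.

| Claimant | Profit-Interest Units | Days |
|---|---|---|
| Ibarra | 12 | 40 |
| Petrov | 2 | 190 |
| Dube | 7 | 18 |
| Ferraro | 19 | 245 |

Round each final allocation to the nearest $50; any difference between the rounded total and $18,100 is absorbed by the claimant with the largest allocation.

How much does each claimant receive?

Totals — profit-interest units 40, days 493.
Composite weights (65% profit-interest units + 35% days): Ibarra 0.2234; Petrov 0.1674; Dube 0.1265; Ferraro 0.4827.
Proportional shares: Ibarra 4,043.50; Petrov 3,029.73; Dube 2,290.17; Ferraro 8,736.60.
After rounding ($50): Ibarra $4,050; Petrov $3,050; Dube $2,300; Ferraro $8,750. Sum = $18,150.
Difference $18,100 − $18,150 = −$50 applied to largest allocation (Ferraro): Ferraro becomes $8,700.

Ibarra: $4,050 | Petrov: $3,050 | Dube: $2,300 | Ferraro: $8,700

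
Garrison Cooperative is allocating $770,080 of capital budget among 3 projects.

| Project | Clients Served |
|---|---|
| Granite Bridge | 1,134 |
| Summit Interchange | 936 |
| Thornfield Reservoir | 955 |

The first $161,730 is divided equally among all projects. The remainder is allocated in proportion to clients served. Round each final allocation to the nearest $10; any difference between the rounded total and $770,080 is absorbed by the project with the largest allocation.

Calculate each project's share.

First tranche $161,730 split equally: $53,910 each.
Remainder $608,350 by clients served (total 3,025): Granite Bridge 228,055.83 → $228,060; Summit Interchange 188,236.56 → $188,240; Thornfield Reservoir 192,057.60 → $192,060.
Rounding difference −$10 on remainder applied to Granite Bridge.
Totals: Granite Bridge $53,910 + $228,050 = $281,960; Summit Interchange $53,910 + $188,240 = $242,150; Thornfield Reservoir $53,910 + $192,060 = $245,970.

Granite Bridge: $281,960 · Summit Interchange: $242,150 · Thornfield Reservoir: $245,970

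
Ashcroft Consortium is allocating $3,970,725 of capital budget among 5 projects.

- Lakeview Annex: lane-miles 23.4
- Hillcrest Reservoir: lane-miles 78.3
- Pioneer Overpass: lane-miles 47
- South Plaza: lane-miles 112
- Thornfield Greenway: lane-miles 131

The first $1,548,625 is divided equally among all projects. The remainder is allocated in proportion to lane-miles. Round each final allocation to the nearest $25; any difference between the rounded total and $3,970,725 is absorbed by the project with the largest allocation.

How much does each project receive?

First tranche $1,548,625 split equally: $309,725 each.
Remainder $2,422,100 by lane-miles (total 391.7): Lakeview Annex 144,695.28 → $144,700; Hillcrest Reservoir 484,172.66 → $484,175; Pioneer Overpass 290,627.27 → $290,625; South Plaza 692,558.59 → $692,550; Thornfield Greenway 810,046.21 → $810,050.
Totals: Lakeview Annex $309,725 + $144,700 = $454,425; Hillcrest Reservoir $309,725 + $484,175 = $793,900; Pioneer Overpass $309,725 + $290,625 = $600,350; South Plaza $309,725 + $692,550 = $1,002,275; Thornfield Greenway $309,725 + $810,050 = $1,119,775.

Lakeview Annex: $454,425; Hillcrest Reservoir: $793,900; Pioneer Overpass: $600,350; South Plaza: $1,002,275; Thornfield Greenway: $1,119,775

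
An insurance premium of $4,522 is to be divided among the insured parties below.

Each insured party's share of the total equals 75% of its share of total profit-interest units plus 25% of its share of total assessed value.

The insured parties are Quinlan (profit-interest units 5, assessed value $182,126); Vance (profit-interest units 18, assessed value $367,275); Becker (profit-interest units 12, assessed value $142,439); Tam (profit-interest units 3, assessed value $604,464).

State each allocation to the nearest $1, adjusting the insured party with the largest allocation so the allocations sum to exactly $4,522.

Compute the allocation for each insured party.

Quinlan: $605; Vance: $1,927; Becker: $1,195; Tam: $795

Totals — profit-interest units 38, assessed value 1,296,304.
Blended shares (75% profit-interest units + 25% assessed value): Quinlan 0.1338; Vance 0.4261; Becker 0.2643; Tam 0.1758.
Raw shares: Quinlan 605.08; Vance 1,926.80; Becker 1,195.22; Tam 794.90.
Rounded to nearest $1: Quinlan $605; Vance $1,927; Becker $1,195; Tam $795. Sum = $4,522.
No rounding difference to absorb.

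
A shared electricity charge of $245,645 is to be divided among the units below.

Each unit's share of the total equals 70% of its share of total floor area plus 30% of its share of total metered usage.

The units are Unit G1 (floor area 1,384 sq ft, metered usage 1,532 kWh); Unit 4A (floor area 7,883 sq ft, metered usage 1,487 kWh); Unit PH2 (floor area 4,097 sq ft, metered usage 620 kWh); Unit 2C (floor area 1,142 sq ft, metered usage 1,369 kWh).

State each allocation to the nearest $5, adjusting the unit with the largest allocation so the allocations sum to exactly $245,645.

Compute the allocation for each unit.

Unit G1: $38,950 · Unit 4A: $115,325 · Unit PH2: $57,690 · Unit 2C: $33,680

Totals — floor area 14,506, metered usage 5,008.
Combined weights (70% floor area + 30% metered usage): Unit G1 0.1586; Unit 4A 0.4695; Unit PH2 0.2348; Unit 2C 0.1371.
Raw shares: Unit G1 38,949.30; Unit 4A 115,325.09; Unit PH2 57,688.49; Unit 2C 33,682.11.
Rounded to nearest $5: Unit G1 $38,950; Unit 4A $115,325; Unit PH2 $57,690; Unit 2C $33,680. Sum = $245,645.
Sum already equals the total — no adjustment.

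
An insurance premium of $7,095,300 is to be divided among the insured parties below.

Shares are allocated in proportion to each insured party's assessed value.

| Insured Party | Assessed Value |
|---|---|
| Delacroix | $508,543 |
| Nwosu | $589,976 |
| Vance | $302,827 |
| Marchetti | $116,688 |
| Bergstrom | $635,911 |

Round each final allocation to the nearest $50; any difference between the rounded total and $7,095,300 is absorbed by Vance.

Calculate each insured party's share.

Delacroix: $1,675,200 | Nwosu: $1,943,450 | Vance: $997,500 | Marchetti: $384,400 | Bergstrom: $2,094,750

Total assessed value = 2,153,945.
Pro-rata amounts: Delacroix 508,543/2,153,945 × $7,095,300 = 1,675,189.08; Nwosu 589,976/2,153,945 × $7,095,300 = 1,943,437.14; Vance 302,827/2,153,945 × $7,095,300 = 997,540.98; Marchetti 116,688/2,153,945 × $7,095,300 = 384,381.39; Bergstrom 635,911/2,153,945 × $7,095,300 = 2,094,751.41.
Rounded to nearest $50: Delacroix $1,675,200; Nwosu $1,943,450; Vance $997,550; Marchetti $384,400; Bergstrom $2,094,750. Sum = $7,095,350.
Difference $7,095,300 − $7,095,350 = −$50 applied to Vance: Vance becomes $997,500.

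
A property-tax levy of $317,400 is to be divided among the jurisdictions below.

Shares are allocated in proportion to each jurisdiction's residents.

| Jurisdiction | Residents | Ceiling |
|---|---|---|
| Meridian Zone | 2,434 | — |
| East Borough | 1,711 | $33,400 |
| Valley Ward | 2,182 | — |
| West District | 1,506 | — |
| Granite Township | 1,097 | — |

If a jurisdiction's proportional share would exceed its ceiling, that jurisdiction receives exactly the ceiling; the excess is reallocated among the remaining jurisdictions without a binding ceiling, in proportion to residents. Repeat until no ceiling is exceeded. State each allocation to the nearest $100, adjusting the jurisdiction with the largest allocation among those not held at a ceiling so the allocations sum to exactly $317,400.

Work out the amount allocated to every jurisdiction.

Residents total: 8,930.
Proportional shares (ignoring caps): Meridian Zone 86,511.94; East Borough 60,814.27; Valley Ward 77,555.07; West District 53,527.93; Granite Township 38,990.80.
Cap binds for East Borough ($33,400); remaining pool $284,000 reallocated over remaining residents 7,219.
Remaining shares: Meridian Zone 95,755.09 → $95,800; Valley Ward 85,841.25 → $85,800; West District 59,246.99 → $59,200; Granite Township 43,156.67 → $43,200.

Meridian Zone: $95,800 | East Borough: $33,400 | Valley Ward: $85,800 | West District: $59,200 | Granite Township: $43,200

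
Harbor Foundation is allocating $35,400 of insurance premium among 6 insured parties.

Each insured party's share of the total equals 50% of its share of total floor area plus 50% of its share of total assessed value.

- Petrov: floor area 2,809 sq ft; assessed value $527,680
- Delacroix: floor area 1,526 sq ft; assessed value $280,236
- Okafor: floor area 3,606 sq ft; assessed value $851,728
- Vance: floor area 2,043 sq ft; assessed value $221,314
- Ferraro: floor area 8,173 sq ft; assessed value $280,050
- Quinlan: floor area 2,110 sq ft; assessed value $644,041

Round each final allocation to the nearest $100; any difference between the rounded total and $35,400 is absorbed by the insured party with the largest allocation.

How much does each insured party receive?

Petrov: $5,800 · Delacroix: $3,100 · Okafor: $8,500 · Vance: $3,200 · Ferraro: $8,900 · Quinlan: $5,900

Floor area total 20,267; assessed value total 2,805,049.
Composite weights (50% floor area + 50% assessed value): Petrov 0.1634; Delacroix 0.0876; Okafor 0.2408; Vance 0.0899; Ferraro 0.2516; Quinlan 0.1669.
Unrounded shares: Petrov 5,782.90; Delacroix 3,101.02; Okafor 8,523.71; Vance 3,180.74; Ferraro 8,904.94; Quinlan 5,906.68.
Rounded to nearest $100: Petrov $5,800; Delacroix $3,100; Okafor $8,500; Vance $3,200; Ferraro $8,900; Quinlan $5,900. Sum = $35,400.
Sum already equals the total — no adjustment.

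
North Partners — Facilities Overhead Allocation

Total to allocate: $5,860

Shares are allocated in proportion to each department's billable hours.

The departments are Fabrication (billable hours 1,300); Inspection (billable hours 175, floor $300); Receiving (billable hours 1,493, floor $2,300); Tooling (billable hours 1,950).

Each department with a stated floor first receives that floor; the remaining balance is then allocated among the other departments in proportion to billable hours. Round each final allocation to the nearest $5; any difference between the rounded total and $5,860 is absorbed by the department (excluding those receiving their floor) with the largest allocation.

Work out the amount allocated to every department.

Fabrication: $1,305; Inspection: $300; Receiving: $2,300; Tooling: $1,955

Fund the minimums — Inspection $300; Receiving $2,300. Balance $3,260.
Balance split over remaining billable hours 3,250: Fabrication 1,304.00 → $1,305; Tooling 1,956.00 → $1,955.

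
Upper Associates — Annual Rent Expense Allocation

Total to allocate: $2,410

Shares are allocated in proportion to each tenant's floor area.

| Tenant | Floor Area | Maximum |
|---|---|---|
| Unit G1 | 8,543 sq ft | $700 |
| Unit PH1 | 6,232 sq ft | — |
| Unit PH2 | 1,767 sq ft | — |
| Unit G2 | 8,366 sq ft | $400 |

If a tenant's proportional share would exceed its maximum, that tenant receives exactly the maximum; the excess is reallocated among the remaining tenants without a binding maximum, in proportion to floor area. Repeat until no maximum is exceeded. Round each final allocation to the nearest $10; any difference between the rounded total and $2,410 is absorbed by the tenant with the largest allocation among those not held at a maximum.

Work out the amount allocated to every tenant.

Floor area total: 24,908.
Pro-rata shares before constraints: Unit G1 826.59; Unit PH1 602.98; Unit PH2 170.97; Unit G2 809.46.
Held at cap: Unit G1 ($700), Unit G2 ($400); balance $1,310 reallocated over remaining floor area 7,999.
Shares after redistribution: Unit PH1 1,020.62 → $1,020; Unit PH2 289.38 → $290.

Unit G1: $700; Unit PH1: $1,020; Unit PH2: $290; Unit G2: $400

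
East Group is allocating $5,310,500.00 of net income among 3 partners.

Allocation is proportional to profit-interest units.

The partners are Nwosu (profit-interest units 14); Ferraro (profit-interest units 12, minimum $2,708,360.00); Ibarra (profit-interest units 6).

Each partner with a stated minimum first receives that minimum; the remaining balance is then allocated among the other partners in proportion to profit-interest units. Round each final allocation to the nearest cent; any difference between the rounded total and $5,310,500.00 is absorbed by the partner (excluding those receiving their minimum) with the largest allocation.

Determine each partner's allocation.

Nwosu: $1,821,498.00; Ferraro: $2,708,360.00; Ibarra: $780,642.00

Fund the minimums — Ferraro $2,708,360.00. Remaining pool $2,602,140.00.
Remaining pool split over remaining profit-interest units 20: Nwosu 1,821,498.0000 → $1,821,498.00; Ibarra 780,642.0000 → $780,642.00.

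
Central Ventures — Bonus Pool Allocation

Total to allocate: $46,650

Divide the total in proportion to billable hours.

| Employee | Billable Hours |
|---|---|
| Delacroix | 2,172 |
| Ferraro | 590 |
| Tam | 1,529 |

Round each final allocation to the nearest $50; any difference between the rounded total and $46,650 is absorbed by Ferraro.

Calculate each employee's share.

Billable hours total: 4,291.
Raw shares: Delacroix 2,172/4,291 × $46,650 = 23,613.10; Ferraro 590/4,291 × $46,650 = 6,414.24; Tam 1,529/4,291 × $46,650 = 16,622.66.
At nearest $50: Delacroix $23,600; Ferraro $6,400; Tam $16,600. Sum = $46,600.
Difference $46,650 − $46,600 = +$50 applied to Ferraro: Ferraro becomes $6,450.

Delacroix: $23,600 | Ferraro: $6,450 | Tam: $16,600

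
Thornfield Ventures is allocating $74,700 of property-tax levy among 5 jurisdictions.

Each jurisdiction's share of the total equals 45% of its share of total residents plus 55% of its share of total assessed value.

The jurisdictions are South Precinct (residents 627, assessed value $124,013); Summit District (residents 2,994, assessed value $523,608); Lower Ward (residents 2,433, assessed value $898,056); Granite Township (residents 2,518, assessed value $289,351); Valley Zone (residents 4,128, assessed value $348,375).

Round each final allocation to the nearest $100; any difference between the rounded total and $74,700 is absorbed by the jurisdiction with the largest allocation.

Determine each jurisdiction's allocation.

South Precinct: $4,000 · Summit District: $17,800 · Lower Ward: $23,300 · Granite Township: $12,100 · Valley Zone: $17,500

Totals — residents 12,700, assessed value 2,183,403.
Blended shares (45% residents + 55% assessed value): South Precinct 0.0535; Summit District 0.2380; Lower Ward 0.3124; Granite Township 0.1621; Valley Zone 0.2340.
Proportional shares: South Precinct 3,993.12; Summit District 17,777.38; Lower Ward 23,338.47; Granite Township 12,109.47; Valley Zone 17,481.56.
At nearest $100: South Precinct $4,000; Summit District $17,800; Lower Ward $23,300; Granite Township $12,100; Valley Zone $17,500. Sum = $74,700.
Rounded total matches; no reconciliation needed.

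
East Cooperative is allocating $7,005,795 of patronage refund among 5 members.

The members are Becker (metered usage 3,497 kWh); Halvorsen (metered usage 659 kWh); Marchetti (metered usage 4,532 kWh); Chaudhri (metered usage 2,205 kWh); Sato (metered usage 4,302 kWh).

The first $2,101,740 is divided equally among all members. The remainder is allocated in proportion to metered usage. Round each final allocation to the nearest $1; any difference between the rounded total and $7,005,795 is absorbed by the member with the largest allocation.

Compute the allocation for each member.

First tranche $2,101,740 split equally: $420,348 each.
Remainder $4,904,055 by metered usage (total 15,195): Becker 1,128,626.54 → $1,128,627; Halvorsen 212,686.56 → $212,687; Marchetti 1,462,663.85 → $1,462,664; Chaudhri 711,644.70 → $711,645; Sato 1,388,433.34 → $1,388,433.
Rounding difference −$1 on remainder applied to Marchetti.
Totals: Becker $420,348 + $1,128,627 = $1,548,975; Halvorsen $420,348 + $212,687 = $633,035; Marchetti $420,348 + $1,462,663 = $1,883,011; Chaudhri $420,348 + $711,645 = $1,131,993; Sato $420,348 + $1,388,433 = $1,808,781.

Becker: $1,548,975 | Halvorsen: $633,035 | Marchetti: $1,883,011 | Chaudhri: $1,131,993 | Sato: $1,808,781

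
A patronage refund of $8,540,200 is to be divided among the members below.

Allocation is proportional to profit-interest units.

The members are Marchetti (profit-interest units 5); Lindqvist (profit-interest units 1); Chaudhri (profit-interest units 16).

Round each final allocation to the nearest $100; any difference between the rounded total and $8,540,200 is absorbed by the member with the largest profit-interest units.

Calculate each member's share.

Marchetti: $1,941,000 · Lindqvist: $388,200 · Chaudhri: $6,211,000

Profit-interest units total: 5 + 1 + 16 = 22.
Proportional shares: Marchetti 1,940,954.55; Lindqvist 388,190.91; Chaudhri 6,211,054.55.
At nearest $100: Marchetti $1,941,000; Lindqvist $388,200; Chaudhri $6,211,100. Sum = $8,540,300.
Difference $8,540,200 − $8,540,300 = −$100 applied to largest profit-interest units (Chaudhri): Chaudhri becomes $6,211,000.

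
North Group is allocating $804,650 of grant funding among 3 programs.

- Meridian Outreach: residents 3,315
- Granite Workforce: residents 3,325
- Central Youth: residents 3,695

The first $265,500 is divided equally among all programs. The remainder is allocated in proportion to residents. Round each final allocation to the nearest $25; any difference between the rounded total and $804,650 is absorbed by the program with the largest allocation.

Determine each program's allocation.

Equal tier: $265,500 ÷ 3 = $88,500 apiece.
Remainder $539,150 by residents (total 10,335): Meridian Outreach 172,934.91 → $172,925; Granite Workforce 173,456.58 → $173,450; Central Youth 192,758.51 → $192,750.
Rounding difference +$25 on remainder applied to Central Youth.
Totals: Meridian Outreach $88,500 + $172,925 = $261,425; Granite Workforce $88,500 + $173,450 = $261,950; Central Youth $88,500 + $192,775 = $281,275.

Meridian Outreach: $261,425 · Granite Workforce: $261,950 · Central Youth: $281,275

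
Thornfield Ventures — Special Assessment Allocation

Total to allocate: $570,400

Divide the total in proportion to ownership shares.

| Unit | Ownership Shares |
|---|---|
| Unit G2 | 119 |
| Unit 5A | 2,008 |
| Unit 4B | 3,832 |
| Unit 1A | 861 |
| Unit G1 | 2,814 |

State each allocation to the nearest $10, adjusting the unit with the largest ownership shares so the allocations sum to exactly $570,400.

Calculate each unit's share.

Sum of ownership shares: 9,634.
Unrounded shares: Unit G2 119/9,634 × $570,400 = 7,045.63; Unit 5A 2,008/9,634 × $570,400 = 118,887.61; Unit 4B 3,832/9,634 × $570,400 = 226,881.13; Unit 1A 861/9,634 × $570,400 = 50,977.21; Unit G1 2,814/9,634 × $570,400 = 166,608.43.
Rounded to nearest $10: Unit G2 $7,050; Unit 5A $118,890; Unit 4B $226,880; Unit 1A $50,980; Unit G1 $166,610. Sum = $570,410.
Difference $570,400 − $570,410 = −$10 applied to largest ownership shares (Unit 4B): Unit 4B becomes $226,870.

Unit G2: $7,050; Unit 5A: $118,890; Unit 4B: $226,870; Unit 1A: $50,980; Unit G1: $166,610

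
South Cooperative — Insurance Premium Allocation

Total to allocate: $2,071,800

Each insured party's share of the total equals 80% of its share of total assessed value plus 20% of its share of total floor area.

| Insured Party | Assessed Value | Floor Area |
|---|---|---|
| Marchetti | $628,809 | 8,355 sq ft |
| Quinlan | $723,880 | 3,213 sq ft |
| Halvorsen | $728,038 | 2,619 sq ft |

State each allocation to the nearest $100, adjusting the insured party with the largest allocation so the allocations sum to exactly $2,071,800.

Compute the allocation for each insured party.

Assessed value total 2,080,727; floor area total 14,187.
Blended shares (80% assessed value + 20% floor area): Marchetti 0.3595; Quinlan 0.3236; Halvorsen 0.3168.
Raw shares: Marchetti 744,913.62; Quinlan 670,461.61; Halvorsen 656,424.77.
After rounding ($100): Marchetti $744,900; Quinlan $670,500; Halvorsen $656,400. Sum = $2,071,800.
Sum already equals the total — no adjustment.

Marchetti: $744,900 · Quinlan: $670,500 · Halvorsen: $656,400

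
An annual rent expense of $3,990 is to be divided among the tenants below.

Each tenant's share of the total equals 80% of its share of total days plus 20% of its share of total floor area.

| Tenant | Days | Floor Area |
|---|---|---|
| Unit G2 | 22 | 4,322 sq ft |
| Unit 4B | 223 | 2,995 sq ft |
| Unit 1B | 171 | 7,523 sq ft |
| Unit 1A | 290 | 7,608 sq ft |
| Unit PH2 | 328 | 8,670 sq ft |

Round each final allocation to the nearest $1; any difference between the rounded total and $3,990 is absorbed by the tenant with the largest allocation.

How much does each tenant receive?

Unit G2: $179; Unit 4B: $765; Unit 1B: $721; Unit 1A: $1,090; Unit PH2: $1,235

Totals — days 1,034, floor area 31,118.
Composite weights (80% days + 20% floor area): Unit G2 0.0448; Unit 4B 0.1918; Unit 1B 0.1807; Unit 1A 0.2733; Unit PH2 0.3095.
Unrounded shares: Unit G2 178.75; Unit 4B 765.21; Unit 1B 720.81; Unit 1A 1,090.34; Unit PH2 1,234.89.
Rounded to nearest $1: Unit G2 $179; Unit 4B $765; Unit 1B $721; Unit 1A $1,090; Unit PH2 $1,235. Sum = $3,990.
Rounded total matches; no reconciliation needed.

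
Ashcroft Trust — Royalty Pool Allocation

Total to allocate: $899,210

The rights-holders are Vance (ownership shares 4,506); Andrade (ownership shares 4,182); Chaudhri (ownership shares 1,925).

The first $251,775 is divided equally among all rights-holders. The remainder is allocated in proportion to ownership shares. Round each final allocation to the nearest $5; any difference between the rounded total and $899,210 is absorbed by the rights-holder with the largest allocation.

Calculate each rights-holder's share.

Vance: $358,805; Andrade: $339,045; Chaudhri: $201,360

First tranche $251,775 split equally: $83,925 each.
Remainder $647,435 by ownership shares (total 10,613): Vance 274,883.83 → $274,885; Andrade 255,118.55 → $255,120; Chaudhri 117,432.62 → $117,435.
Rounding difference −$5 on remainder applied to Vance.
Totals: Vance $83,925 + $274,880 = $358,805; Andrade $83,925 + $255,120 = $339,045; Chaudhri $83,925 + $117,435 = $201,360.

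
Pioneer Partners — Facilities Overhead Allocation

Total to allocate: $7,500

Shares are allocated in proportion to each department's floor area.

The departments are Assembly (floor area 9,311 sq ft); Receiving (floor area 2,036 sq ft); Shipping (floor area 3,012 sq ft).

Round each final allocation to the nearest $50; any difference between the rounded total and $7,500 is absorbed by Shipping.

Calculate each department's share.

Assembly: $4,850; Receiving: $1,050; Shipping: $1,600

Floor area total: 14,359.
Proportional shares: Assembly 9,311/14,359 × $7,500 = 4,863.33; Receiving 2,036/14,359 × $7,500 = 1,063.44; Shipping 3,012/14,359 × $7,500 = 1,573.23.
After rounding ($50): Assembly $4,850; Receiving $1,050; Shipping $1,550. Sum = $7,450.
Difference $7,500 − $7,450 = +$50 applied to Shipping: Shipping becomes $1,600.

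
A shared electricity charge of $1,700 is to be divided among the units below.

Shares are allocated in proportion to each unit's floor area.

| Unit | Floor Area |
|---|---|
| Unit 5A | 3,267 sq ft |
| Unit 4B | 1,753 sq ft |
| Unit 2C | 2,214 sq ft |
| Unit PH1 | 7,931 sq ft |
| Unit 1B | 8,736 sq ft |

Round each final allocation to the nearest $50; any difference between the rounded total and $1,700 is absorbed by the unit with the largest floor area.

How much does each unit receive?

Unit 5A: $250 · Unit 4B: $100 · Unit 2C: $150 · Unit PH1: $550 · Unit 1B: $650

Sum of floor area: 3,267 + 1,753 + 2,214 + 7,931 + 8,736 = 23,901.
Proportional shares: Unit 5A 232.37; Unit 4B 124.69; Unit 2C 157.47; Unit PH1 564.11; Unit 1B 621.36.
Rounded to nearest $50: Unit 5A $250; Unit 4B $100; Unit 2C $150; Unit PH1 $550; Unit 1B $600. Sum = $1,650.
Difference $1,700 − $1,650 = +$50 applied to largest floor area (Unit 1B): Unit 1B becomes $650.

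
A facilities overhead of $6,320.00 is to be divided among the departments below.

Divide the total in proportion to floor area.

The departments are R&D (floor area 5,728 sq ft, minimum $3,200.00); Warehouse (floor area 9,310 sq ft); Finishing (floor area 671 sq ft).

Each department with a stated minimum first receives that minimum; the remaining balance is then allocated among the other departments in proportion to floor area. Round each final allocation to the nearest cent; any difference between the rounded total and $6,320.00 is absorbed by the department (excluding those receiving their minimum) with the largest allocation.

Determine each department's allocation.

Minimums first: R&D $3,200.00. Remaining pool $3,120.00.
Remaining pool split over remaining floor area 9,981: Warehouse 2,910.2495 → $2,910.25; Finishing 209.7505 → $209.75.

R&D: $3,200.00 | Warehouse: $2,910.25 | Finishing: $209.75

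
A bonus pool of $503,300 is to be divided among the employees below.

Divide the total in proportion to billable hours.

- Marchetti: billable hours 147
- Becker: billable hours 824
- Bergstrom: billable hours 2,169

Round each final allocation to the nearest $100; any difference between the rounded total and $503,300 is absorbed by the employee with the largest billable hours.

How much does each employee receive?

Total billable hours = 147 + 824 + 2,169 = 3,140.
Proportional shares: Marchetti 23,562.13; Becker 132,076.18; Bergstrom 347,661.69.
After rounding ($100): Marchetti $23,600; Becker $132,100; Bergstrom $347,700. Sum = $503,400.
Difference $503,300 − $503,400 = −$100 applied to largest billable hours (Bergstrom): Bergstrom becomes $347,600.

Marchetti: $23,600; Becker: $132,100; Bergstrom: $347,600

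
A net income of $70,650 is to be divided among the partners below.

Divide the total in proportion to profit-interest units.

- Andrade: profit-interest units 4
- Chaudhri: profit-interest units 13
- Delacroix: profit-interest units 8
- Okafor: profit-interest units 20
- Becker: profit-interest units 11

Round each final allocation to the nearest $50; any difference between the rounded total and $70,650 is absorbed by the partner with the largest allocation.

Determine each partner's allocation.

Combined profit-interest units = 56.
Raw shares: Andrade 4/56 × $70,650 = 5,046.43; Chaudhri 13/56 × $70,650 = 16,400.89; Delacroix 8/56 × $70,650 = 10,092.86; Okafor 20/56 × $70,650 = 25,232.14; Becker 11/56 × $70,650 = 13,877.68.
Rounded to nearest $50: Andrade $5,050; Chaudhri $16,400; Delacroix $10,100; Okafor $25,250; Becker $13,900. Sum = $70,700.
Difference $70,650 − $70,700 = −$50 applied to largest allocation (Okafor): Okafor becomes $25,200.

Andrade: $5,050 | Chaudhri: $16,400 | Delacroix: $10,100 | Okafor: $25,200 | Becker: $13,900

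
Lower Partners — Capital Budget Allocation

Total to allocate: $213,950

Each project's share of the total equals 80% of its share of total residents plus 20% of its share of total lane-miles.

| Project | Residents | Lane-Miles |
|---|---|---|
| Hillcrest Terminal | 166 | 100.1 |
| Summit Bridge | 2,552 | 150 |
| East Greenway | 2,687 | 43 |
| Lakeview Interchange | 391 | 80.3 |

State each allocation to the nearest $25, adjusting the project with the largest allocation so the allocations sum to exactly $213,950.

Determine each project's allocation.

Hillcrest Terminal: $16,375; Summit Bridge: $92,550; East Greenway: $84,275; Lakeview Interchange: $20,750

Residents total 5,796; lane-miles total 373.4.
Composite weights (80% residents + 20% lane-miles): Hillcrest Terminal 0.0765; Summit Bridge 0.4326; East Greenway 0.3939; Lakeview Interchange 0.0970.
Proportional shares: Hillcrest Terminal 16,373.12; Summit Bridge 92,551.72; East Greenway 84,276.63; Lakeview Interchange 20,748.54.
At nearest $25: Hillcrest Terminal $16,375; Summit Bridge $92,550; East Greenway $84,275; Lakeview Interchange $20,750. Sum = $213,950.
No rounding difference to absorb.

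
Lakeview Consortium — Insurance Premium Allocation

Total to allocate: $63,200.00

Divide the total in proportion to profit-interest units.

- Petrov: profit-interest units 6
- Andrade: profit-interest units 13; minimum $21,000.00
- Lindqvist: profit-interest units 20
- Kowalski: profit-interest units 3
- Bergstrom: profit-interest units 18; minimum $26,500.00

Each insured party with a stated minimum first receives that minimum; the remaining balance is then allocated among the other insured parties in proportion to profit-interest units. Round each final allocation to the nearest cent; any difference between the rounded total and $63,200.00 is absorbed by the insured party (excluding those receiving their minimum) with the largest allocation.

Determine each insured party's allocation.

Petrov: $3,248.28 | Andrade: $21,000.00 | Lindqvist: $10,827.58 | Kowalski: $1,624.14 | Bergstrom: $26,500.00

Guaranteed amounts: Andrade $21,000.00; Bergstrom $26,500.00. Remaining pool $15,700.00.
Remaining pool split over remaining profit-interest units 29: Petrov 3,248.2759 → $3,248.28; Lindqvist 10,827.5862 → $10,827.59; Kowalski 1,624.1379 → $1,624.14.
Rounding difference −$0.01 applied to Lindqvist → $10,827.58.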